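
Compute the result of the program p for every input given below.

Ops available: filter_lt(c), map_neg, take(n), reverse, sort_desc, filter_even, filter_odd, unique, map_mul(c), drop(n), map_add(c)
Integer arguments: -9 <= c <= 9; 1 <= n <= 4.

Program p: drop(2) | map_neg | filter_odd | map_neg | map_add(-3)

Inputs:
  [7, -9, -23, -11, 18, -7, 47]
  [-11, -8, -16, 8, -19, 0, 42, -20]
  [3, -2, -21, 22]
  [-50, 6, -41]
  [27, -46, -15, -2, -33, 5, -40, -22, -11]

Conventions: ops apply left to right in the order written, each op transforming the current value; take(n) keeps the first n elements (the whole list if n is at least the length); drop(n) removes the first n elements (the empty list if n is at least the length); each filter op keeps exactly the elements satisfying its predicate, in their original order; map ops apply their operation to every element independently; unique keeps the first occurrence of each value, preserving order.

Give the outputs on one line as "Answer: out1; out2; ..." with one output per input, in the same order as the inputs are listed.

[-26, -14, -10, 44]; [-22]; [-24]; [-44]; [-18, -36, 2, -14]

Execution, op by op:
  [7, -9, -23, -11, 18, -7, 47] -> [-23, -11, 18, -7, 47] -> [23, 11, -18, 7, -47] -> [23, 11, 7, -47] -> [-23, -11, -7, 47] -> [-26, -14, -10, 44]
  [-11, -8, -16, 8, -19, 0, 42, -20] -> [-16, 8, -19, 0, 42, -20] -> [16, -8, 19, 0, -42, 20] -> [19] -> [-19] -> [-22]
  [3, -2, -21, 22] -> [-21, 22] -> [21, -22] -> [21] -> [-21] -> [-24]
  [-50, 6, -41] -> [-41] -> [41] -> [41] -> [-41] -> [-44]
  [27, -46, -15, -2, -33, 5, -40, -22, -11] -> [-15, -2, -33, 5, -40, -22, -11] -> [15, 2, 33, -5, 40, 22, 11] -> [15, 33, -5, 11] -> [-15, -33, 5, -11] -> [-18, -36, 2, -14]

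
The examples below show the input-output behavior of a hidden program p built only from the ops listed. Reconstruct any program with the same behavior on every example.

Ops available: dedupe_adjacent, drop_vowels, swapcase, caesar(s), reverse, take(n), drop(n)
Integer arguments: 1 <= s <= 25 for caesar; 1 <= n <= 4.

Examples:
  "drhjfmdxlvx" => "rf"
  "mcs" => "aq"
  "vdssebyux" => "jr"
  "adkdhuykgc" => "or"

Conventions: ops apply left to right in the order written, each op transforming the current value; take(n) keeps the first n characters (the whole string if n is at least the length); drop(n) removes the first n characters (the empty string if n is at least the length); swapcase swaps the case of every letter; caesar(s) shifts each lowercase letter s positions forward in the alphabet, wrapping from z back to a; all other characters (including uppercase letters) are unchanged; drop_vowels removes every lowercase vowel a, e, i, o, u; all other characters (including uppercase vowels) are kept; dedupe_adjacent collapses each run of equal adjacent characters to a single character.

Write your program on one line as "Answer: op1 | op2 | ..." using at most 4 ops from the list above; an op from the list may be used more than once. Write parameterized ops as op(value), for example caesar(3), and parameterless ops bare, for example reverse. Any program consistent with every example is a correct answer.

caesar(1) | caesar(2) | caesar(11) | take(2)

Check, running the answer program on each example:
  "drhjfmdxlvx" -> "esikgneymwy" -> "gukmipgaoya" -> "rfvxtarlzjl" -> "rf"
  "mcs" -> "ndt" -> "pfv" -> "aqg" -> "aq"
  "vdssebyux" -> "wettfczvy" -> "ygvvhebxa" -> "jrggspmil" -> "jr"
  "adkdhuykgc" -> "beleivzlhd" -> "dgngkxbnjf" -> "oryrvimyuq" -> "or"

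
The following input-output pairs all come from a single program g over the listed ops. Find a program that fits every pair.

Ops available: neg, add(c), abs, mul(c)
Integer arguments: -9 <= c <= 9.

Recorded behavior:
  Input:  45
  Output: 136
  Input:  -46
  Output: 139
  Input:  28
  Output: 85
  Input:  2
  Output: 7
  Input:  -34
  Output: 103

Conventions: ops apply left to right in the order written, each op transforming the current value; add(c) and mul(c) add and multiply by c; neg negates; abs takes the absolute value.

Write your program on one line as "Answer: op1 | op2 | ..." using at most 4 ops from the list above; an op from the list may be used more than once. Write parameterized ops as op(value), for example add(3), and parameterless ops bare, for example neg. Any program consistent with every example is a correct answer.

abs | neg | mul(-3) | add(1)

Check, running the answer program on each example:
  45 -> 45 -> -45 -> 135 -> 136
  -46 -> 46 -> -46 -> 138 -> 139
  28 -> 28 -> -28 -> 84 -> 85
  2 -> 2 -> -2 -> 6 -> 7
  -34 -> 34 -> -34 -> 102 -> 103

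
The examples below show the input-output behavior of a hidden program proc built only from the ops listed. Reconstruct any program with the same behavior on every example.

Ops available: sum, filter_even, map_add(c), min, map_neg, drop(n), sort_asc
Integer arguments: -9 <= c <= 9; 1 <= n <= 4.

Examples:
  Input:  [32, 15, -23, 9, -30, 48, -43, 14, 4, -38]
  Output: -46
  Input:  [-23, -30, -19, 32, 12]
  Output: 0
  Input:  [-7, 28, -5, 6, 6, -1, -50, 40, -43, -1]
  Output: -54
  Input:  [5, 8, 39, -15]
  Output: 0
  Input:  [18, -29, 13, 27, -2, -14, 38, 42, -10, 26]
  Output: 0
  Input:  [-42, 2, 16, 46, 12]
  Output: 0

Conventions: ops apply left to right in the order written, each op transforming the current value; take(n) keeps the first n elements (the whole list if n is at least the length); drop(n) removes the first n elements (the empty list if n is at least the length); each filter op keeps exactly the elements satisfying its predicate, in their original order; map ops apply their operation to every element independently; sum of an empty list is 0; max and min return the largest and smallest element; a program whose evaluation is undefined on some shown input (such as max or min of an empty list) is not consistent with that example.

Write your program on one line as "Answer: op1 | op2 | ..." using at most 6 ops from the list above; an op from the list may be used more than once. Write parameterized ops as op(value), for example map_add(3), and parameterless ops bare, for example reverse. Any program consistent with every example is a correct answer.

drop(4) | map_neg | map_add(3) | filter_even | map_neg | sum

Check, running the answer program on each example:
  [32, 15, -23, 9, -30, 48, -43, 14, 4, -38] -> [-30, 48, -43, 14, 4, -38] -> [30, -48, 43, -14, -4, 38] -> [33, -45, 46, -11, -1, 41] -> [46] -> [-46] -> -46
  [-23, -30, -19, 32, 12] -> [12] -> [-12] -> [-9] -> [] -> [] -> 0
  [-7, 28, -5, 6, 6, -1, -50, 40, -43, -1] -> [6, -1, -50, 40, -43, -1] -> [-6, 1, 50, -40, 43, 1] -> [-3, 4, 53, -37, 46, 4] -> [4, 46, 4] -> [-4, -46, -4] -> -54
  [5, 8, 39, -15] -> [] -> [] -> [] -> [] -> [] -> 0
  [18, -29, 13, 27, -2, -14, 38, 42, -10, 26] -> [-2, -14, 38, 42, -10, 26] -> [2, 14, -38, -42, 10, -26] -> [5, 17, -35, -39, 13, -23] -> [] -> [] -> 0
  [-42, 2, 16, 46, 12] -> [12] -> [-12] -> [-9] -> [] -> [] -> 0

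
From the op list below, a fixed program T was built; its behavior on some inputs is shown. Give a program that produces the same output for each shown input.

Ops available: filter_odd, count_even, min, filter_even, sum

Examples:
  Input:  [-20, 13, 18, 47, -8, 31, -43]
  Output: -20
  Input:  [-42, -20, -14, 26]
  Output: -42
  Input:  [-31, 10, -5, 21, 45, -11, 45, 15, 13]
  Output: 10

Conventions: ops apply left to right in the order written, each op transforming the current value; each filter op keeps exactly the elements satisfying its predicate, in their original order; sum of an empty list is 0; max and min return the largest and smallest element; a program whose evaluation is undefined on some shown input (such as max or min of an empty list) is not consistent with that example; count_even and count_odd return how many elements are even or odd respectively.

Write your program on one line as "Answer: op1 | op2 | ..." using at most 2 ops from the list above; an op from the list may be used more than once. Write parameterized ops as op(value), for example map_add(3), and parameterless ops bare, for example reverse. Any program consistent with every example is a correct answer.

filter_even | min

Check, running the answer program on each example:
  [-20, 13, 18, 47, -8, 31, -43] -> [-20, 18, -8] -> -20
  [-42, -20, -14, 26] -> [-42, -20, -14, 26] -> -42
  [-31, 10, -5, 21, 45, -11, 45, 15, 13] -> [10] -> 10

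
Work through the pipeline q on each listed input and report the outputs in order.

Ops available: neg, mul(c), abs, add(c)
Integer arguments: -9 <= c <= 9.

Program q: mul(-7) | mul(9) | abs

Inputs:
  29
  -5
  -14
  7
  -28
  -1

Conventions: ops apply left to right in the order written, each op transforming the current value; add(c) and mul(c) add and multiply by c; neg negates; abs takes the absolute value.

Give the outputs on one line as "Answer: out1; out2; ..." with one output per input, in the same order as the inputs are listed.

Execution, op by op:
  29 -> -203 -> -1827 -> 1827
  -5 -> 35 -> 315 -> 315
  -14 -> 98 -> 882 -> 882
  7 -> -49 -> -441 -> 441
  -28 -> 196 -> 1764 -> 1764
  -1 -> 7 -> 63 -> 63

1827; 315; 882; 441; 1764; 63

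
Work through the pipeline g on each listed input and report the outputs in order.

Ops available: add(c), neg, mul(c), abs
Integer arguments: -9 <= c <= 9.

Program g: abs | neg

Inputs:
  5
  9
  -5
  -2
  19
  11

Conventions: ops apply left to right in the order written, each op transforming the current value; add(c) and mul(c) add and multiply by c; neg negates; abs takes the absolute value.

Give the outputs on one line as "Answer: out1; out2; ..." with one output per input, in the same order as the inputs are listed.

-5; -9; -5; -2; -19; -11

Execution, op by op:
  5 -> 5 -> -5
  9 -> 9 -> -9
  -5 -> 5 -> -5
  -2 -> 2 -> -2
  19 -> 19 -> -19
  11 -> 11 -> -11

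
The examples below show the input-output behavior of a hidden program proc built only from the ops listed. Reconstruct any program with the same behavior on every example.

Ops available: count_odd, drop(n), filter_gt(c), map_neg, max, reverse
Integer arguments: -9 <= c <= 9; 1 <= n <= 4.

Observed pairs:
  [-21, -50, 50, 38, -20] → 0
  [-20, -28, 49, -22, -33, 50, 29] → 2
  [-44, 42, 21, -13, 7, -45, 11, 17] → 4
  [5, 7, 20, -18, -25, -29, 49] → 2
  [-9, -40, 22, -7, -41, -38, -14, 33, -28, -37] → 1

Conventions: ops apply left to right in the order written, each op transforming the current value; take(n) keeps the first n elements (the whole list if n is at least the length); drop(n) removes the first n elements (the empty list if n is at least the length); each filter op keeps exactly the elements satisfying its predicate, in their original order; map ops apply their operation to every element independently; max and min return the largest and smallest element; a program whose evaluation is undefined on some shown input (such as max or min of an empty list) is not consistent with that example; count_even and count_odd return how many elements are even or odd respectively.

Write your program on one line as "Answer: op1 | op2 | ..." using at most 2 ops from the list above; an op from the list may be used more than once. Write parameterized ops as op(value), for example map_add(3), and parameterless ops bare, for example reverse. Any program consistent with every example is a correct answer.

filter_gt(6) | count_odd

Check, running the answer program on each example:
  [-21, -50, 50, 38, -20] -> [50, 38] -> 0
  [-20, -28, 49, -22, -33, 50, 29] -> [49, 50, 29] -> 2
  [-44, 42, 21, -13, 7, -45, 11, 17] -> [42, 21, 7, 11, 17] -> 4
  [5, 7, 20, -18, -25, -29, 49] -> [7, 20, 49] -> 2
  [-9, -40, 22, -7, -41, -38, -14, 33, -28, -37] -> [22, 33] -> 1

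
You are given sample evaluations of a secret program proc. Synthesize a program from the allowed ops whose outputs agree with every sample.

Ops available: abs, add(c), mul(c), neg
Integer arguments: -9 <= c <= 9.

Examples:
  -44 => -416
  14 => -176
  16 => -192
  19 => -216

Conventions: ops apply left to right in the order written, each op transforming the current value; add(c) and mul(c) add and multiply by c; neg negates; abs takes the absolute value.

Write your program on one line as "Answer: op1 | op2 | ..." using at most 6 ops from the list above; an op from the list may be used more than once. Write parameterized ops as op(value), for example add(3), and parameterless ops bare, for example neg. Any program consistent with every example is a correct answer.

neg | abs | add(8) | neg | mul(-8) | neg

Check, running the answer program on each example:
  -44 -> 44 -> 44 -> 52 -> -52 -> 416 -> -416
  14 -> -14 -> 14 -> 22 -> -22 -> 176 -> -176
  16 -> -16 -> 16 -> 24 -> -24 -> 192 -> -192
  19 -> -19 -> 19 -> 27 -> -27 -> 216 -> -216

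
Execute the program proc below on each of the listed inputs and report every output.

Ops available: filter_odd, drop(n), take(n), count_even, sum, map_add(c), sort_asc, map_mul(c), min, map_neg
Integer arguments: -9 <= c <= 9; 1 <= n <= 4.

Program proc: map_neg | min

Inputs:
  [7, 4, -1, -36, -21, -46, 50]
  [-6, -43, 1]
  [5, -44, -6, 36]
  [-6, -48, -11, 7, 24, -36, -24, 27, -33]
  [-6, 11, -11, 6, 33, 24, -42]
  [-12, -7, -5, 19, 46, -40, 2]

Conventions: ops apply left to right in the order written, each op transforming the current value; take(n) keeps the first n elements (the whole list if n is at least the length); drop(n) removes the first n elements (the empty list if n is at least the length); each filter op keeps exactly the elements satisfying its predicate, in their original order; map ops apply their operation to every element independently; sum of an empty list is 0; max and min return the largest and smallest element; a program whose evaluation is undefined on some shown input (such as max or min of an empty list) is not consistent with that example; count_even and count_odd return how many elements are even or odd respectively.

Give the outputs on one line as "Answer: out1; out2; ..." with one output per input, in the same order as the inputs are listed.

-50; -1; -36; -27; -33; -46

Execution, op by op:
  [7, 4, -1, -36, -21, -46, 50] -> [-7, -4, 1, 36, 21, 46, -50] -> -50
  [-6, -43, 1] -> [6, 43, -1] -> -1
  [5, -44, -6, 36] -> [-5, 44, 6, -36] -> -36
  [-6, -48, -11, 7, 24, -36, -24, 27, -33] -> [6, 48, 11, -7, -24, 36, 24, -27, 33] -> -27
  [-6, 11, -11, 6, 33, 24, -42] -> [6, -11, 11, -6, -33, -24, 42] -> -33
  [-12, -7, -5, 19, 46, -40, 2] -> [12, 7, 5, -19, -46, 40, -2] -> -46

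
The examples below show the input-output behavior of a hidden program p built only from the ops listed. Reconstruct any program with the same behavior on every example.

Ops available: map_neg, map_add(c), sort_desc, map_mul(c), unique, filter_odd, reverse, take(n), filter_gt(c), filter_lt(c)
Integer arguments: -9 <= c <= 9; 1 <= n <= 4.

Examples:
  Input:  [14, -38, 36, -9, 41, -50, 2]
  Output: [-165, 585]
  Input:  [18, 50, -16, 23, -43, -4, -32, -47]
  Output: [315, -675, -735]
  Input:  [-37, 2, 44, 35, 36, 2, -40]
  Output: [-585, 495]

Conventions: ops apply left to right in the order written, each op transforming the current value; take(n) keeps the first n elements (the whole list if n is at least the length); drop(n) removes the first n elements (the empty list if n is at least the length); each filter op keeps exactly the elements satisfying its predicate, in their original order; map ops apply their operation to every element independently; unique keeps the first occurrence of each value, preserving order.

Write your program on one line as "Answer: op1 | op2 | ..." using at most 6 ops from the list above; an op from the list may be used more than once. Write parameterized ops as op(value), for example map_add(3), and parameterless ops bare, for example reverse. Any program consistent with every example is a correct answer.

map_add(2) | filter_odd | map_add(-4) | map_mul(-5) | map_neg | map_mul(3)

Check, running the answer program on each example:
  [14, -38, 36, -9, 41, -50, 2] -> [16, -36, 38, -7, 43, -48, 4] -> [-7, 43] -> [-11, 39] -> [55, -195] -> [-55, 195] -> [-165, 585]
  [18, 50, -16, 23, -43, -4, -32, -47] -> [20, 52, -14, 25, -41, -2, -30, -45] -> [25, -41, -45] -> [21, -45, -49] -> [-105, 225, 245] -> [105, -225, -245] -> [315, -675, -735]
  [-37, 2, 44, 35, 36, 2, -40] -> [-35, 4, 46, 37, 38, 4, -38] -> [-35, 37] -> [-39, 33] -> [195, -165] -> [-195, 165] -> [-585, 495]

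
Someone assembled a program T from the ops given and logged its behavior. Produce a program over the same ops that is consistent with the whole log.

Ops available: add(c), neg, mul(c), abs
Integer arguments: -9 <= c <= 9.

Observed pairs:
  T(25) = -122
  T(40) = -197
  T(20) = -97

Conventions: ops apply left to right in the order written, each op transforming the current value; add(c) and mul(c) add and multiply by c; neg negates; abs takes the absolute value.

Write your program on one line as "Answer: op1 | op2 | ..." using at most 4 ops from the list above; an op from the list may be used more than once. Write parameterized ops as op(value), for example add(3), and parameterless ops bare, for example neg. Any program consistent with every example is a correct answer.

mul(-5) | add(1) | add(2)

Check, running the answer program on each example:
  25 -> -125 -> -124 -> -122
  40 -> -200 -> -199 -> -197
  20 -> -100 -> -99 -> -97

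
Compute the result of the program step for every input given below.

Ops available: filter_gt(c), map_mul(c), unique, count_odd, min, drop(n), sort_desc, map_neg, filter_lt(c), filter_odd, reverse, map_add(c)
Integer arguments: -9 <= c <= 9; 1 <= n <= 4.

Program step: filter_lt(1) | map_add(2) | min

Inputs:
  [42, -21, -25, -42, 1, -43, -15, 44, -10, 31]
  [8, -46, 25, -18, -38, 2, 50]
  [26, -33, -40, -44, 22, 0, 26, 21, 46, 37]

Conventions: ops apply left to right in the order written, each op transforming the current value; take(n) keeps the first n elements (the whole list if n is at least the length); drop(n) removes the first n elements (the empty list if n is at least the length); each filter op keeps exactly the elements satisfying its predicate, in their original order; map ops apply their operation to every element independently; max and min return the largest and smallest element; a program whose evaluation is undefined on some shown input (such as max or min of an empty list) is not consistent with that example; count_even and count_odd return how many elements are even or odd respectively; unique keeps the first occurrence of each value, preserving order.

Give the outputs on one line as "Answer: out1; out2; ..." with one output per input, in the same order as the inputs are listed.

Execution, op by op:
  [42, -21, -25, -42, 1, -43, -15, 44, -10, 31] -> [-21, -25, -42, -43, -15, -10] -> [-19, -23, -40, -41, -13, -8] -> -41
  [8, -46, 25, -18, -38, 2, 50] -> [-46, -18, -38] -> [-44, -16, -36] -> -44
  [26, -33, -40, -44, 22, 0, 26, 21, 46, 37] -> [-33, -40, -44, 0] -> [-31, -38, -42, 2] -> -42

-41; -44; -42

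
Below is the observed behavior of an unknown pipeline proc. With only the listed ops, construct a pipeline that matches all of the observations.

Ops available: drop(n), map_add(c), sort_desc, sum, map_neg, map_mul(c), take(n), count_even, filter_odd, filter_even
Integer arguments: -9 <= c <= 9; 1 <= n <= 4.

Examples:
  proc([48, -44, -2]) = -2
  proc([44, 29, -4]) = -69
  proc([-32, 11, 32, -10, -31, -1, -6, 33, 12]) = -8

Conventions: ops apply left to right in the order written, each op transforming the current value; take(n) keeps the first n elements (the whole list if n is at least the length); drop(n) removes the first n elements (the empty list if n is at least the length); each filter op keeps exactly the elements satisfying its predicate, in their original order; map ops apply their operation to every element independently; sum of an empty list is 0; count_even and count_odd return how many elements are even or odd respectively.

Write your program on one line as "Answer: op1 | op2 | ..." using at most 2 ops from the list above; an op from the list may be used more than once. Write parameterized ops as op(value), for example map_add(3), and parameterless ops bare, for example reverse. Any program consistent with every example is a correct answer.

map_neg | sum

Check, running the answer program on each example:
  [48, -44, -2] -> [-48, 44, 2] -> -2
  [44, 29, -4] -> [-44, -29, 4] -> -69
  [-32, 11, 32, -10, -31, -1, -6, 33, 12] -> [32, -11, -32, 10, 31, 1, 6, -33, -12] -> -8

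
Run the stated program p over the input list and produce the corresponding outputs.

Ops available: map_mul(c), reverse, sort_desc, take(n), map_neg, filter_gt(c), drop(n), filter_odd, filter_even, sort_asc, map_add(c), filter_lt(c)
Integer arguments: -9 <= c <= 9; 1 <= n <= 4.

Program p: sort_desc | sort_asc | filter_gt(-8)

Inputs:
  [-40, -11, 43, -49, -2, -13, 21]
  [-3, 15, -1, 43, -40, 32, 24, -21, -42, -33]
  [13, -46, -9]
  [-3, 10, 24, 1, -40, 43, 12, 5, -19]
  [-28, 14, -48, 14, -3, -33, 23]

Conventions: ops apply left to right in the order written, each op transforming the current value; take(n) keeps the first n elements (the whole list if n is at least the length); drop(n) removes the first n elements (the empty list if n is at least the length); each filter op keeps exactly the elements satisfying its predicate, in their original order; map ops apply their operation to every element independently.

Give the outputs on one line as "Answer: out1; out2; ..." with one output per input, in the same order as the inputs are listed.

Execution, op by op:
  [-40, -11, 43, -49, -2, -13, 21] -> [43, 21, -2, -11, -13, -40, -49] -> [-49, -40, -13, -11, -2, 21, 43] -> [-2, 21, 43]
  [-3, 15, -1, 43, -40, 32, 24, -21, -42, -33] -> [43, 32, 24, 15, -1, -3, -21, -33, -40, -42] -> [-42, -40, -33, -21, -3, -1, 15, 24, 32, 43] -> [-3, -1, 15, 24, 32, 43]
  [13, -46, -9] -> [13, -9, -46] -> [-46, -9, 13] -> [13]
  [-3, 10, 24, 1, -40, 43, 12, 5, -19] -> [43, 24, 12, 10, 5, 1, -3, -19, -40] -> [-40, -19, -3, 1, 5, 10, 12, 24, 43] -> [-3, 1, 5, 10, 12, 24, 43]
  [-28, 14, -48, 14, -3, -33, 23] -> [23, 14, 14, -3, -28, -33, -48] -> [-48, -33, -28, -3, 14, 14, 23] -> [-3, 14, 14, 23]

[-2, 21, 43]; [-3, -1, 15, 24, 32, 43]; [13]; [-3, 1, 5, 10, 12, 24, 43]; [-3, 14, 14, 23]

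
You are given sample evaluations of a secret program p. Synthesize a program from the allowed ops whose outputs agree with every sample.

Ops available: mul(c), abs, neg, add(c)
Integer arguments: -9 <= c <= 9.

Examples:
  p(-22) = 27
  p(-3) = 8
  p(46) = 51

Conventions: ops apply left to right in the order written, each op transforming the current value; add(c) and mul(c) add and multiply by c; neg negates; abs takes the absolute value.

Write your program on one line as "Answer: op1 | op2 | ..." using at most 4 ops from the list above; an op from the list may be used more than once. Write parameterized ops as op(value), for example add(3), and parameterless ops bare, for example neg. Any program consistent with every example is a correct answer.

neg | abs | add(5)

Check, running the answer program on each example:
  -22 -> 22 -> 22 -> 27
  -3 -> 3 -> 3 -> 8
  46 -> -46 -> 46 -> 51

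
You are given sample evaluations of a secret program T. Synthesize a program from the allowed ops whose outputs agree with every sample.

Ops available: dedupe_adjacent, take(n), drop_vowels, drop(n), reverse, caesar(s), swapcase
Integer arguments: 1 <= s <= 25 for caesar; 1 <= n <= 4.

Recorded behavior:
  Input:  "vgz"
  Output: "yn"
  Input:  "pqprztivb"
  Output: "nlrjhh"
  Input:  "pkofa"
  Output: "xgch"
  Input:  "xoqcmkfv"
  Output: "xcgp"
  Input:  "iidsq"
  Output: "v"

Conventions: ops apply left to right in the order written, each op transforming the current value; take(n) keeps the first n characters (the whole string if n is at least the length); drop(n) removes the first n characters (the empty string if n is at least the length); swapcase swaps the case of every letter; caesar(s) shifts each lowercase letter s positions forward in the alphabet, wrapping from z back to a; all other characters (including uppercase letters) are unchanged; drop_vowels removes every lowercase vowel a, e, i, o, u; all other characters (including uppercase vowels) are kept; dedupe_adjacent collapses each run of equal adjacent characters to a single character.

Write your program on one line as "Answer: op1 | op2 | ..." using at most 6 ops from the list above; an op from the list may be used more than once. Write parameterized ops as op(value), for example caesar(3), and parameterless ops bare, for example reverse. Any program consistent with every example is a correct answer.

caesar(18) | dedupe_adjacent | reverse | drop_vowels | drop(1)

Check, running the answer program on each example:
  "vgz" -> "nyr" -> "nyr" -> "ryn" -> "ryn" -> "yn"
  "pqprztivb" -> "hihjrlant" -> "hihjrlant" -> "tnalrjhih" -> "tnlrjhh" -> "nlrjhh"
  "pkofa" -> "hcgxs" -> "hcgxs" -> "sxgch" -> "sxgch" -> "xgch"
  "xoqcmkfv" -> "pgiuecxn" -> "pgiuecxn" -> "nxceuigp" -> "nxcgp" -> "xcgp"
  "iidsq" -> "aavki" -> "avki" -> "ikva" -> "kv" -> "v"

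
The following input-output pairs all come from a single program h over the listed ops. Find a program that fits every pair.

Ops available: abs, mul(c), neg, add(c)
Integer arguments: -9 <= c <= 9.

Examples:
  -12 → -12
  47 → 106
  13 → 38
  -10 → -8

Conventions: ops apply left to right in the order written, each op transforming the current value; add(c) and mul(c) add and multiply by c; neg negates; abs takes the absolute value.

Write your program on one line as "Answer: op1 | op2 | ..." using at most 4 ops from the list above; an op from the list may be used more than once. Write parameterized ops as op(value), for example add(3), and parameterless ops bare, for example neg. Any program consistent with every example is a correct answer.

neg | add(-6) | neg | mul(2)

Check, running the answer program on each example:
  -12 -> 12 -> 6 -> -6 -> -12
  47 -> -47 -> -53 -> 53 -> 106
  13 -> -13 -> -19 -> 19 -> 38
  -10 -> 10 -> 4 -> -4 -> -8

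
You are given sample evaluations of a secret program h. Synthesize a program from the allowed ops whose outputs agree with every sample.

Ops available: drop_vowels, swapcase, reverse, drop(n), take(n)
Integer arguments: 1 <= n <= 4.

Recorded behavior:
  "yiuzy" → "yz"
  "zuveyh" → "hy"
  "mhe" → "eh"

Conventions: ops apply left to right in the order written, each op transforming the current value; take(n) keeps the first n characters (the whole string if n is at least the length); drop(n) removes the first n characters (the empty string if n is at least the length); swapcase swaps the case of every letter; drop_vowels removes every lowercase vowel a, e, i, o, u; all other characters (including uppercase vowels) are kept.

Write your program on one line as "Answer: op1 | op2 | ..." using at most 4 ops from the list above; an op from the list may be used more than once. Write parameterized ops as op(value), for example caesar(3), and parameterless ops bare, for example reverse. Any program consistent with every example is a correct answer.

swapcase | reverse | take(2) | swapcase

Check, running the answer program on each example:
  "yiuzy" -> "YIUZY" -> "YZUIY" -> "YZ" -> "yz"
  "zuveyh" -> "ZUVEYH" -> "HYEVUZ" -> "HY" -> "hy"
  "mhe" -> "MHE" -> "EHM" -> "EH" -> "eh"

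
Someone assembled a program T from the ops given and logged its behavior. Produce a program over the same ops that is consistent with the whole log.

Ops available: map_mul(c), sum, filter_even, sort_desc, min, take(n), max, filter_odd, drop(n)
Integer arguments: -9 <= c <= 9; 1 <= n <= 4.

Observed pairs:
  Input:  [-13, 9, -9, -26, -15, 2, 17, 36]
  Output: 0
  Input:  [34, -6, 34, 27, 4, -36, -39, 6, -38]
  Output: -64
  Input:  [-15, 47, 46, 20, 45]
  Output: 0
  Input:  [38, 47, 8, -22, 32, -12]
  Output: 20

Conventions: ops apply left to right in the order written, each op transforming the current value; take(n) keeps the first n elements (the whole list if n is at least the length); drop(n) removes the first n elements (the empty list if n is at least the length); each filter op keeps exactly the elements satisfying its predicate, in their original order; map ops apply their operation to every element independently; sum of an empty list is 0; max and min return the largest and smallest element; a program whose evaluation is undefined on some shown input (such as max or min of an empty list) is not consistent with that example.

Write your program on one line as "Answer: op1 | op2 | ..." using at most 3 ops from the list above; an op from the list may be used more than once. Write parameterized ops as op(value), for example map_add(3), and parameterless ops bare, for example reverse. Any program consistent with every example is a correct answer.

filter_even | drop(3) | sum

Check, running the answer program on each example:
  [-13, 9, -9, -26, -15, 2, 17, 36] -> [-26, 2, 36] -> [] -> 0
  [34, -6, 34, 27, 4, -36, -39, 6, -38] -> [34, -6, 34, 4, -36, 6, -38] -> [4, -36, 6, -38] -> -64
  [-15, 47, 46, 20, 45] -> [46, 20] -> [] -> 0
  [38, 47, 8, -22, 32, -12] -> [38, 8, -22, 32, -12] -> [32, -12] -> 20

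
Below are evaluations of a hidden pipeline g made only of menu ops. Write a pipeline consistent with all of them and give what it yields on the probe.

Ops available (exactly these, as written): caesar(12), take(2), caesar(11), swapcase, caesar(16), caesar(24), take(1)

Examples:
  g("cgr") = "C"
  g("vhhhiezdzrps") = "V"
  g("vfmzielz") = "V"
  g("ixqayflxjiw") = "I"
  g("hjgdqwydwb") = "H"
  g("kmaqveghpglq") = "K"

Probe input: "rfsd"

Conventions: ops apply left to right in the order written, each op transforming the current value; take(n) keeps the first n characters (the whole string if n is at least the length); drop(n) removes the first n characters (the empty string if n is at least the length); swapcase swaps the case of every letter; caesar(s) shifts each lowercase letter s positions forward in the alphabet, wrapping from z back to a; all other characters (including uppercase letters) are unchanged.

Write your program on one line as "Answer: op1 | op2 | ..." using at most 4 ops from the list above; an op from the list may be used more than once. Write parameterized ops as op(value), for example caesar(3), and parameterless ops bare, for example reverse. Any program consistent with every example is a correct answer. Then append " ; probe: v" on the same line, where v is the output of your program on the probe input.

take(2) | take(1) | swapcase ; probe: "R"

Check, running the answer program on each example:
  "cgr" -> "cg" -> "c" -> "C"
  "vhhhiezdzrps" -> "vh" -> "v" -> "V"
  "vfmzielz" -> "vf" -> "v" -> "V"
  "ixqayflxjiw" -> "ix" -> "i" -> "I"
  "hjgdqwydwb" -> "hj" -> "h" -> "H"
  "kmaqveghpglq" -> "km" -> "k" -> "K"
  probe: "rfsd" -> "rf" -> "r" -> "R"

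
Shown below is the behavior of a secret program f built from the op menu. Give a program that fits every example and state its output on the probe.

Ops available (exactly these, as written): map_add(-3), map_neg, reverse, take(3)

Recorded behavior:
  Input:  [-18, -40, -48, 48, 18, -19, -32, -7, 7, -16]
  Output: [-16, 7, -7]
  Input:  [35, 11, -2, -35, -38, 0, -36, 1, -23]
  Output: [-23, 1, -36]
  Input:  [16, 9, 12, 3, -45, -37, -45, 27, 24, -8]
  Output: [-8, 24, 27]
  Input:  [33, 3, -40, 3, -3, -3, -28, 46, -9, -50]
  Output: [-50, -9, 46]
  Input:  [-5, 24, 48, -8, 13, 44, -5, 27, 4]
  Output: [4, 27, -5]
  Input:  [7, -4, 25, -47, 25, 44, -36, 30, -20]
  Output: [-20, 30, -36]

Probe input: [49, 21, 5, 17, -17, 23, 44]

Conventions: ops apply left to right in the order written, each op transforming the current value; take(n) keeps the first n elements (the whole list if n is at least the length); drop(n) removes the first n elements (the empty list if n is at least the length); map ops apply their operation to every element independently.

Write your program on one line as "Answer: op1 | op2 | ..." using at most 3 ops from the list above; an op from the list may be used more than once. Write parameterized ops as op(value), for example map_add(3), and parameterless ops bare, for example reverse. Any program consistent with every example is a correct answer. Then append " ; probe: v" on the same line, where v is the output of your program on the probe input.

reverse | take(3) ; probe: [44, 23, -17]

Check, running the answer program on each example:
  [-18, -40, -48, 48, 18, -19, -32, -7, 7, -16] -> [-16, 7, -7, -32, -19, 18, 48, -48, -40, -18] -> [-16, 7, -7]
  [35, 11, -2, -35, -38, 0, -36, 1, -23] -> [-23, 1, -36, 0, -38, -35, -2, 11, 35] -> [-23, 1, -36]
  [16, 9, 12, 3, -45, -37, -45, 27, 24, -8] -> [-8, 24, 27, -45, -37, -45, 3, 12, 9, 16] -> [-8, 24, 27]
  [33, 3, -40, 3, -3, -3, -28, 46, -9, -50] -> [-50, -9, 46, -28, -3, -3, 3, -40, 3, 33] -> [-50, -9, 46]
  [-5, 24, 48, -8, 13, 44, -5, 27, 4] -> [4, 27, -5, 44, 13, -8, 48, 24, -5] -> [4, 27, -5]
  [7, -4, 25, -47, 25, 44, -36, 30, -20] -> [-20, 30, -36, 44, 25, -47, 25, -4, 7] -> [-20, 30, -36]
  probe: [49, 21, 5, 17, -17, 23, 44] -> [44, 23, -17, 17, 5, 21, 49] -> [44, 23, -17]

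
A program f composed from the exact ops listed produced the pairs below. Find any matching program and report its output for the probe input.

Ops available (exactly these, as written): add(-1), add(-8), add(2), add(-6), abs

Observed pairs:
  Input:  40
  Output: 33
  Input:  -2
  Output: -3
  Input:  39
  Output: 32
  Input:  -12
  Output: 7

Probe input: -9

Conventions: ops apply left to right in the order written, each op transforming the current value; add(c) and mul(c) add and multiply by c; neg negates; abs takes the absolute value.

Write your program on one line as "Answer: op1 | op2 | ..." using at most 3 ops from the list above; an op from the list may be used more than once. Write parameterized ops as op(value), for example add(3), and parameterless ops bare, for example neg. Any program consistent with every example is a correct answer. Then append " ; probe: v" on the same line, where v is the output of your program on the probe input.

add(-1) | abs | add(-6) ; probe: 4

Check, running the answer program on each example:
  40 -> 39 -> 39 -> 33
  -2 -> -3 -> 3 -> -3
  39 -> 38 -> 38 -> 32
  -12 -> -13 -> 13 -> 7
  probe: -9 -> -10 -> 10 -> 4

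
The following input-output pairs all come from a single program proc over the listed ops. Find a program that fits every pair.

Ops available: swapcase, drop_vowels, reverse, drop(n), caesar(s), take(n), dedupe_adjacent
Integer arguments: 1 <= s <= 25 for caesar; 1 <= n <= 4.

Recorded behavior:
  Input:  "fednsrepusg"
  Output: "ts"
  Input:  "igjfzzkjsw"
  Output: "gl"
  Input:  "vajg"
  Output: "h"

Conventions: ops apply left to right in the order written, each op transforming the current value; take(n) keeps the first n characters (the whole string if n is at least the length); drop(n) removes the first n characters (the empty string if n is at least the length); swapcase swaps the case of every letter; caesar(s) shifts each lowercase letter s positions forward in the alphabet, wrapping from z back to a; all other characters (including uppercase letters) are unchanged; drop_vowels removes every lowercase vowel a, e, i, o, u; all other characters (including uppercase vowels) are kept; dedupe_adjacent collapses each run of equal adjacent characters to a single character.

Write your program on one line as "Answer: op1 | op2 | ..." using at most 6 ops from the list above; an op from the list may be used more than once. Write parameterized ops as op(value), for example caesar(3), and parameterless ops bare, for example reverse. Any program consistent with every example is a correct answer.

caesar(13) | drop(3) | caesar(14) | drop_vowels | take(2)

Check, running the answer program on each example:
  "fednsrepusg" -> "srqaferchft" -> "aferchft" -> "otsfqvth" -> "tsfqvth" -> "ts"
  "igjfzzkjsw" -> "vtwsmmxwfj" -> "smmxwfj" -> "gaalktx" -> "glktx" -> "gl"
  "vajg" -> "inwt" -> "t" -> "h" -> "h" -> "h"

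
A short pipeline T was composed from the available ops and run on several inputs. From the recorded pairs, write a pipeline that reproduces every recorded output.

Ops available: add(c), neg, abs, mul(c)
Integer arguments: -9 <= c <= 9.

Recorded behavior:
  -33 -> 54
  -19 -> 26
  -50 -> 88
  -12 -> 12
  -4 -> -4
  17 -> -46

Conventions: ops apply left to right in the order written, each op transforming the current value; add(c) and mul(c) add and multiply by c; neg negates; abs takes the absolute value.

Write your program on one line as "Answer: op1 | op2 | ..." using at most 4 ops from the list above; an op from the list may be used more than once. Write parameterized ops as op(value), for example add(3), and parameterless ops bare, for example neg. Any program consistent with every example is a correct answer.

add(-3) | add(9) | mul(-2)

Check, running the answer program on each example:
  -33 -> -36 -> -27 -> 54
  -19 -> -22 -> -13 -> 26
  -50 -> -53 -> -44 -> 88
  -12 -> -15 -> -6 -> 12
  -4 -> -7 -> 2 -> -4
  17 -> 14 -> 23 -> -46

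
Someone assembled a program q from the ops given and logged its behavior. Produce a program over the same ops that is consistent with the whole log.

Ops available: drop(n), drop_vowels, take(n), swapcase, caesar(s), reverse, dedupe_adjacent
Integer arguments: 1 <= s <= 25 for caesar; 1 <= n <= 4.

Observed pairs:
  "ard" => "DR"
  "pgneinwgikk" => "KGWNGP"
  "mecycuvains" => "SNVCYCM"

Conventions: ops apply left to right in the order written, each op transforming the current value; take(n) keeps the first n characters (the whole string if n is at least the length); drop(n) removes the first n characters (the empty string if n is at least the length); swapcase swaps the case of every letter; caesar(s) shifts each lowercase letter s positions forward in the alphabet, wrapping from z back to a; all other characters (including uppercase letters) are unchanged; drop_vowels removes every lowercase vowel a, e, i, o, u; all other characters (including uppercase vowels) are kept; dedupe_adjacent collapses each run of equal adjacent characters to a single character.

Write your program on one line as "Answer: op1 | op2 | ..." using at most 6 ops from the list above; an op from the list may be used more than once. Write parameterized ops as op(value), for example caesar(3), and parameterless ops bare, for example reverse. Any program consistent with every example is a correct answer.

reverse | dedupe_adjacent | drop_vowels | swapcase | dedupe_adjacent

Check, running the answer program on each example:
  "ard" -> "dra" -> "dra" -> "dr" -> "DR" -> "DR"
  "pgneinwgikk" -> "kkigwniengp" -> "kigwniengp" -> "kgwnngp" -> "KGWNNGP" -> "KGWNGP"
  "mecycuvains" -> "sniavucycem" -> "sniavucycem" -> "snvcycm" -> "SNVCYCM" -> "SNVCYCM"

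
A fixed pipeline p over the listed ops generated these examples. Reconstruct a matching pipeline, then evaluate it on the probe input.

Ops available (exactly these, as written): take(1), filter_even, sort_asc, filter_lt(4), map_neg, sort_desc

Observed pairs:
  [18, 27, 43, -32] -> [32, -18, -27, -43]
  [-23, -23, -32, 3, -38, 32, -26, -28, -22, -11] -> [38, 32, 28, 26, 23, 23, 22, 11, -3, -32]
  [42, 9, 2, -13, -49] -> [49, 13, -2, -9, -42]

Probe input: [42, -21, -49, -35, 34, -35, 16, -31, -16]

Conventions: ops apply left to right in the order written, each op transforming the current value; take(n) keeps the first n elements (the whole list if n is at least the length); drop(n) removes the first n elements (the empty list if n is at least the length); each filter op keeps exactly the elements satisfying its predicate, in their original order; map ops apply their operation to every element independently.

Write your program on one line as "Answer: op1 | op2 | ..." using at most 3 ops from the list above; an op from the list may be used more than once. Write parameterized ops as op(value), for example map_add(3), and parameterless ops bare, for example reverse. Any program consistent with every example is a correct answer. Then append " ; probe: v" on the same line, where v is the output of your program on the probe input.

map_neg | sort_desc ; probe: [49, 35, 35, 31, 21, 16, -16, -34, -42]

Check, running the answer program on each example:
  [18, 27, 43, -32] -> [-18, -27, -43, 32] -> [32, -18, -27, -43]
  [-23, -23, -32, 3, -38, 32, -26, -28, -22, -11] -> [23, 23, 32, -3, 38, -32, 26, 28, 22, 11] -> [38, 32, 28, 26, 23, 23, 22, 11, -3, -32]
  [42, 9, 2, -13, -49] -> [-42, -9, -2, 13, 49] -> [49, 13, -2, -9, -42]
  probe: [42, -21, -49, -35, 34, -35, 16, -31, -16] -> [-42, 21, 49, 35, -34, 35, -16, 31, 16] -> [49, 35, 35, 31, 21, 16, -16, -34, -42]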